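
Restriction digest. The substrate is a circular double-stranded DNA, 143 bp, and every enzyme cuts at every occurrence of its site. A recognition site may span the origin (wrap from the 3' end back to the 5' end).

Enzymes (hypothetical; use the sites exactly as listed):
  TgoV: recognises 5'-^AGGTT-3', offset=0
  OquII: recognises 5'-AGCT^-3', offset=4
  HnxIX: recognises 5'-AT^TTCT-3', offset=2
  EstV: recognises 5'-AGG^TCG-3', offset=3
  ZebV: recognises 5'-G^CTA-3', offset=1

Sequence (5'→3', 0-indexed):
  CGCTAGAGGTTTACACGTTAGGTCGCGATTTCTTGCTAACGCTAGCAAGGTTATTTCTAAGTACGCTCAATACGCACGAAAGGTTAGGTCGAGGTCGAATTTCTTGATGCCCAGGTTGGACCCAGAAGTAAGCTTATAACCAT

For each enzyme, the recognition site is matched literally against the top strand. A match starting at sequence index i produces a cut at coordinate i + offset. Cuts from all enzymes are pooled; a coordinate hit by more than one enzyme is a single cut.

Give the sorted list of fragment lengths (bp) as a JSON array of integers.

Site scan:
  TgoV (AGGTT, off=0): starts [6, 47, 80, 112] → cuts [6, 47, 80, 112]
  OquII (AGCT, off=4): starts [130] → cuts [134]
  HnxIX (ATTTCT, off=2): starts [27, 52, 98] → cuts [29, 54, 100]
  EstV (AGGTCG, off=3): starts [19, 85, 91] → cuts [22, 88, 94]
  ZebV (GCTA, off=1): starts [1, 34, 40] → cuts [2, 35, 41]

All cut coordinates (distinct, sorted): [2, 6, 22, 29, 35, 41, 47, 54, 80, 88, 94, 100, 112, 134]

Fragment lengths:
  2→6: 4 bp
  6→22: 16 bp
  22→29: 7 bp
  29→35: 6 bp
  35→41: 6 bp
  41→47: 6 bp
  47→54: 7 bp
  54→80: 26 bp
  80→88: 8 bp
  88→94: 6 bp
  94→100: 6 bp
  100→112: 12 bp
  112→134: 22 bp
  134→2 (wrap): 143-134+2 = 11 bp

[4,6,6,6,6,6,7,7,8,11,12,16,22,26]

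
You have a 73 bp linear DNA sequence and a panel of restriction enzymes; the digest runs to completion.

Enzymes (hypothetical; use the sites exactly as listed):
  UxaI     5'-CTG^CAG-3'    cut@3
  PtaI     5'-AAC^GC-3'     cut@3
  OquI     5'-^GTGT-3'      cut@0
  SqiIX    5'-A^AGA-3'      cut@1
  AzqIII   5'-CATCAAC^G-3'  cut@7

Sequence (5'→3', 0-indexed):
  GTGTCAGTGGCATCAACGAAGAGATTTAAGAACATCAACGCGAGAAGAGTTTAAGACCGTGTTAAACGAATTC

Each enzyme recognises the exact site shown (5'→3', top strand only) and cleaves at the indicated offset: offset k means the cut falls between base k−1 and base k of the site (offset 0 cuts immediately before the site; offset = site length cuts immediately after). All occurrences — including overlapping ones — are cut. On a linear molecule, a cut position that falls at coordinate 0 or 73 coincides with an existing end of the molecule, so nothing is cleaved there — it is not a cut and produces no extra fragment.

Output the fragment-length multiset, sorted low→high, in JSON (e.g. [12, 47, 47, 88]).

Site scan:
  UxaI (CTGCAG, off=3): no sites
  PtaI (AACGC, off=3): starts [36] → cuts [39]
  OquI (GTGT, off=0): starts [0, 58] → cuts [58] (position 0 is a terminus of the linear molecule — no cut)
  SqiIX (AAGA, off=1): starts [18, 27, 44, 52] → cuts [19, 28, 45, 53]
  AzqIII (CATCAACG, off=7): starts [10, 32] → cuts [17, 39]

All cut coordinates (distinct, sorted): [17, 19, 28, 39, 45, 53, 58]

Fragment lengths:
  [0,17): 17 bp
  [17,19): 2 bp
  [19,28): 9 bp
  [28,39): 11 bp
  [39,45): 6 bp
  [45,53): 8 bp
  [53,58): 5 bp
  [58,73): 15 bp

[2,5,6,8,9,11,15,17]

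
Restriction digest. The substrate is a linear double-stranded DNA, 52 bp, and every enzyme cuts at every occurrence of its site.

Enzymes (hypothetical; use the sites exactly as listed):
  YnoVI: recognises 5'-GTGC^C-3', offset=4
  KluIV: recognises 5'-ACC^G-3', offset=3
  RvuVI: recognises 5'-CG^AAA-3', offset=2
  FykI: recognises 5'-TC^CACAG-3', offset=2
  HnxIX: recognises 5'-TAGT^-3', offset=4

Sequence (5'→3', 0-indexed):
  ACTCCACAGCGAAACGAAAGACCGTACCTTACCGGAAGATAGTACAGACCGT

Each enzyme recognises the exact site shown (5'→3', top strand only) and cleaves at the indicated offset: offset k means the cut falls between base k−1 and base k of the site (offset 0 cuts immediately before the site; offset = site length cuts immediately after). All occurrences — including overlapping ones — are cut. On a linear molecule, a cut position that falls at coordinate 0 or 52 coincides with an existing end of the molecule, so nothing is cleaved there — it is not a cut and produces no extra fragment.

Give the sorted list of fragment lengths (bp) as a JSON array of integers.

Scan for sites:
  YnoVI (GTGCC, off=4): no sites
  KluIV (ACCG, off=3): starts [20, 30, 47] → cuts [23, 33, 50]
  RvuVI (CGAAA, off=2): starts [9, 14] → cuts [11, 16]
  FykI (TCCACAG, off=2): starts [2] → cuts [4]
  HnxIX (TAGT, off=4): starts [39] → cuts [43]

Pooled cuts: [4, 11, 16, 23, 33, 43, 50]

Fragments:
  [0,4): 4 bp
  [4,11): 7 bp
  [11,16): 5 bp
  [16,23): 7 bp
  [23,33): 10 bp
  [33,43): 10 bp
  [43,50): 7 bp
  [50,52): 2 bp

[2,4,5,7,7,7,10,10]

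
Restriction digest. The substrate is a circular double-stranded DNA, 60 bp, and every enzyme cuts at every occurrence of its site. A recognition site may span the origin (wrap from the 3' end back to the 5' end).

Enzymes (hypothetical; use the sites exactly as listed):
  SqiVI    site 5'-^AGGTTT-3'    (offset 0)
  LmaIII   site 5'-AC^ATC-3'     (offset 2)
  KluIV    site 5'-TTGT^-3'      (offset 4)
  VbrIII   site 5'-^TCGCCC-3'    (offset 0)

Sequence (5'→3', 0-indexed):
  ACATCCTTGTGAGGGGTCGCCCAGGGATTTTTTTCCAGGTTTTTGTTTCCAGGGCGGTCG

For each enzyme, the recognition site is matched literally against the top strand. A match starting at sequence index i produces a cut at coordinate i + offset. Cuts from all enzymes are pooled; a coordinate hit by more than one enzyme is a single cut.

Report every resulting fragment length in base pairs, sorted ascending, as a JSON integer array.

Site scan:
  SqiVI (AGGTTT, off=0): starts [36] → cuts [36]
  LmaIII (ACATC, off=2): starts [0] → cuts [2]
  KluIV (TTGT, off=4): starts [6, 42] → cuts [10, 46]
  VbrIII (TCGCCC, off=0): starts [16] → cuts [16]

Pooled cuts: [2, 10, 16, 36, 46]

Fragment lengths:
  2→10: 8 bp
  10→16: 6 bp
  16→36: 20 bp
  36→46: 10 bp
  46→2 (wrap): 60-46+2 = 16 bp

[6,8,10,16,20]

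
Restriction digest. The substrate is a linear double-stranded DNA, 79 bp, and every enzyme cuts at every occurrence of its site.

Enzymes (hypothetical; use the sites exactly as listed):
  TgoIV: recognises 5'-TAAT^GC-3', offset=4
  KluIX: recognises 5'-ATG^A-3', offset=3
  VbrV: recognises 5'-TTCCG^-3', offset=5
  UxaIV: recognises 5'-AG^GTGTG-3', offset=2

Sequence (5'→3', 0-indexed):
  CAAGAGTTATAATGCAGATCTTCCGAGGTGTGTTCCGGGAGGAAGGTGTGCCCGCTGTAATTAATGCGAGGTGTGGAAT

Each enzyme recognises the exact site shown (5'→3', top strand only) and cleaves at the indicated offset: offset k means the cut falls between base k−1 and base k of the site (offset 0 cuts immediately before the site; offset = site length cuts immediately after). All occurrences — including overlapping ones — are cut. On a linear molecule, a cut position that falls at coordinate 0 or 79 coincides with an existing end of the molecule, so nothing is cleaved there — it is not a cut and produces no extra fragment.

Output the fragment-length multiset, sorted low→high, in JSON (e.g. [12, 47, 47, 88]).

Site scan:
  TgoIV TAATGC/4: at [9, 61] ⇒ [13, 65]
  KluIX (ATGA, off=3): no sites
  VbrV TTCCG/5: at [20, 32] ⇒ [25, 37]
  UxaIV AGGTGTG/2: at [25, 43, 68] ⇒ [27, 45, 70]

Pooled cuts: [13, 25, 27, 37, 45, 65, 70]

Fragment lengths:
  [0,13): 13 bp
  [13,25): 12 bp
  [25,27): 2 bp
  [27,37): 10 bp
  [37,45): 8 bp
  [45,65): 20 bp
  [65,70): 5 bp
  [70,79): 9 bp

[2,5,8,9,10,12,13,20]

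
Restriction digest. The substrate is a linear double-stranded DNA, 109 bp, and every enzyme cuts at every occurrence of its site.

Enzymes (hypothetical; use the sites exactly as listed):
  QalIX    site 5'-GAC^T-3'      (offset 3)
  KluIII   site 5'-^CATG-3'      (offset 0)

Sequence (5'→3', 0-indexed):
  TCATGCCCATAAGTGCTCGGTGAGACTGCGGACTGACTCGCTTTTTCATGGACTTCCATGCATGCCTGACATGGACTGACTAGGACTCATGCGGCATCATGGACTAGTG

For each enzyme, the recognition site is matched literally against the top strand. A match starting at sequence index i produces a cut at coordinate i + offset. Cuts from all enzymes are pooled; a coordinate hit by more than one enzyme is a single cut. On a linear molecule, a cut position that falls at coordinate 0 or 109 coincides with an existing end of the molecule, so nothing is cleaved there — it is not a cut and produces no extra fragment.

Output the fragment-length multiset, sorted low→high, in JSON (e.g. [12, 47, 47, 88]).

[1,1,3,4,4,4,5,6,7,7,7,7,9,9,10,25]

Site scan:
  QalIX GACT/3: at [23, 30, 34, 50, 73, 77, 83, 101] ⇒ [26, 33, 37, 53, 76, 80, 86, 104]
  KluIII CATG/0: at [1, 46, 56, 60, 69, 87, 97] ⇒ [1, 46, 56, 60, 69, 87, 97]

All cut coordinates (distinct, sorted): [1, 26, 33, 37, 46, 53, 56, 60, 69, 76, 80, 86, 87, 97, 104]

Fragments:
  [0,1): 1 bp
  [1,26): 25 bp
  [26,33): 7 bp
  [33,37): 4 bp
  [37,46): 9 bp
  [46,53): 7 bp
  [53,56): 3 bp
  [56,60): 4 bp
  [60,69): 9 bp
  [69,76): 7 bp
  [76,80): 4 bp
  [80,86): 6 bp
  [86,87): 1 bp
  [87,97): 10 bp
  [97,104): 7 bp
  [104,109): 5 bp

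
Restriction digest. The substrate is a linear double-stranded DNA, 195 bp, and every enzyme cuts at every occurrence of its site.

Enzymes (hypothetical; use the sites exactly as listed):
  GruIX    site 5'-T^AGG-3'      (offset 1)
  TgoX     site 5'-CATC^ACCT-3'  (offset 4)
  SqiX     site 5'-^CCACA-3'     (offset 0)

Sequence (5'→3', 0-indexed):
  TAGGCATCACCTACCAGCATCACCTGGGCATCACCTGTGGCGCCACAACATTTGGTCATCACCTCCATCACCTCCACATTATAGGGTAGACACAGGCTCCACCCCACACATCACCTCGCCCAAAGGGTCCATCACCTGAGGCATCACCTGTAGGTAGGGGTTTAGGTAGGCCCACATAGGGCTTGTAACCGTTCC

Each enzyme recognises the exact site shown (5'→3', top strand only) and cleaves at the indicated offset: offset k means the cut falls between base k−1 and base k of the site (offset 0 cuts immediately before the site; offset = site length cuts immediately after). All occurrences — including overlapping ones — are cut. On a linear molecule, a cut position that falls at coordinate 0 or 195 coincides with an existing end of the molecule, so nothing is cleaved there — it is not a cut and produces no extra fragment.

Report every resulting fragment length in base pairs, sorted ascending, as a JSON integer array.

[1,4,4,4,4,6,6,7,8,9,9,9,10,11,12,13,18,18,21,21]

Scan for sites:
  GruIX (TAGG, off=1): starts [0, 81, 150, 154, 162, 166, 176] → cuts [1, 82, 151, 155, 163, 167, 177]
  TgoX (CATCACCT, off=4): starts [4, 17, 28, 56, 65, 108, 129, 141] → cuts [8, 21, 32, 60, 69, 112, 133, 145]
  SqiX (CCACA, off=0): starts [42, 73, 103, 171] → cuts [42, 73, 103, 171]

All cut coordinates (distinct, sorted): [1, 8, 21, 32, 42, 60, 69, 73, 82, 103, 112, 133, 145, 151, 155, 163, 167, 171, 177]

Fragment lengths:
  [0,1): 1 bp
  [1,8): 7 bp
  [8,21): 13 bp
  [21,32): 11 bp
  [32,42): 10 bp
  [42,60): 18 bp
  [60,69): 9 bp
  [69,73): 4 bp
  [73,82): 9 bp
  [82,103): 21 bp
  [103,112): 9 bp
  [112,133): 21 bp
  [133,145): 12 bp
  [145,151): 6 bp
  [151,155): 4 bp
  [155,163): 8 bp
  [163,167): 4 bp
  [167,171): 4 bp
  [171,177): 6 bp
  [177,195): 18 bp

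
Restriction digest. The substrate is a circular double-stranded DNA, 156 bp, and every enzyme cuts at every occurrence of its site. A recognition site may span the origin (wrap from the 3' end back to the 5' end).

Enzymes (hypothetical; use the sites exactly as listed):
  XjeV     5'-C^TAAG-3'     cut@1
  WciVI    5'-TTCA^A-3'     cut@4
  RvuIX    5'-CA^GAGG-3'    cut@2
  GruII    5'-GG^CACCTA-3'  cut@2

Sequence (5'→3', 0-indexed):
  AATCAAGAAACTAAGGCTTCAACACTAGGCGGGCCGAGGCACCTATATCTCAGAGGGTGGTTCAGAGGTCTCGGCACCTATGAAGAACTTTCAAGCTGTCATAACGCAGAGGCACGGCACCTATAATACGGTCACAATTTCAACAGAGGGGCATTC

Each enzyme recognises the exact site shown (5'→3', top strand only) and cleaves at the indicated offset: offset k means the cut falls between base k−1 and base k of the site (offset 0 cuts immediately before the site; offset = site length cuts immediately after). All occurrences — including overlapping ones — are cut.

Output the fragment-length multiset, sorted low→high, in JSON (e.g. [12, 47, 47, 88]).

[3,9,10,10,10,12,12,13,15,18,19,25]

Site scan:
  XjeV (CTAAG, off=1): starts [10] → cuts [11]
  WciVI (TTCAA, off=4): starts [17, 89, 138, 153] → cuts [1, 21, 93, 142]
  RvuIX (CAGAGG, off=2): starts [50, 62, 106, 143] → cuts [52, 64, 108, 145]
  GruII (GGCACCTA, off=2): starts [37, 72, 115] → cuts [39, 74, 117]

All cut coordinates (distinct, sorted): [1, 11, 21, 39, 52, 64, 74, 93, 108, 117, 142, 145]

Fragment lengths:
  1→11: 10 bp
  11→21: 10 bp
  21→39: 18 bp
  39→52: 13 bp
  52→64: 12 bp
  64→74: 10 bp
  74→93: 19 bp
  93→108: 15 bp
  108→117: 9 bp
  117→142: 25 bp
  142→145: 3 bp
  145→1 (wrap): 156-145+1 = 12 bp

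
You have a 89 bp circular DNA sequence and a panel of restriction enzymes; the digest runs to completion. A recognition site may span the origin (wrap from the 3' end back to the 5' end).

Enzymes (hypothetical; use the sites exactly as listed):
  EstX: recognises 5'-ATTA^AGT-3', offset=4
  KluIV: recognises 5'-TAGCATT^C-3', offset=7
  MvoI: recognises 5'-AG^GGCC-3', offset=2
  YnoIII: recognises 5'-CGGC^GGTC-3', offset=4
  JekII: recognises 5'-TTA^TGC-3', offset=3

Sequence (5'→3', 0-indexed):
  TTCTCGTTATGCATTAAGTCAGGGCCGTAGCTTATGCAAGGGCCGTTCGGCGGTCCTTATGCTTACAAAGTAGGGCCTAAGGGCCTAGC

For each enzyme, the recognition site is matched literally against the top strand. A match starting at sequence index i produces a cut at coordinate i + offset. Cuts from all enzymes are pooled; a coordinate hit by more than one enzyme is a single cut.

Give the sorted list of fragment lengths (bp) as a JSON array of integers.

[6,6,7,8,8,11,12,14,17]

Per-enzyme occurrences:
  EstX (ATTAAGT, off=4): starts [12] → cuts [16]
  KluIV (TAGCATTC, off=7): no sites
  MvoI (AGGGCC, off=2): starts [20, 38, 71, 79] → cuts [22, 40, 73, 81]
  YnoIII (CGGCGGTC, off=4): starts [47] → cuts [51]
  JekII (TTATGC, off=3): starts [6, 31, 56] → cuts [9, 34, 59]

All cut coordinates (distinct, sorted): [9, 16, 22, 34, 40, 51, 59, 73, 81]

Fragments:
  9→16: 7 bp
  16→22: 6 bp
  22→34: 12 bp
  34→40: 6 bp
  40→51: 11 bp
  51→59: 8 bp
  59→73: 14 bp
  73→81: 8 bp
  81→9 (wrap): 89-81+9 = 17 bp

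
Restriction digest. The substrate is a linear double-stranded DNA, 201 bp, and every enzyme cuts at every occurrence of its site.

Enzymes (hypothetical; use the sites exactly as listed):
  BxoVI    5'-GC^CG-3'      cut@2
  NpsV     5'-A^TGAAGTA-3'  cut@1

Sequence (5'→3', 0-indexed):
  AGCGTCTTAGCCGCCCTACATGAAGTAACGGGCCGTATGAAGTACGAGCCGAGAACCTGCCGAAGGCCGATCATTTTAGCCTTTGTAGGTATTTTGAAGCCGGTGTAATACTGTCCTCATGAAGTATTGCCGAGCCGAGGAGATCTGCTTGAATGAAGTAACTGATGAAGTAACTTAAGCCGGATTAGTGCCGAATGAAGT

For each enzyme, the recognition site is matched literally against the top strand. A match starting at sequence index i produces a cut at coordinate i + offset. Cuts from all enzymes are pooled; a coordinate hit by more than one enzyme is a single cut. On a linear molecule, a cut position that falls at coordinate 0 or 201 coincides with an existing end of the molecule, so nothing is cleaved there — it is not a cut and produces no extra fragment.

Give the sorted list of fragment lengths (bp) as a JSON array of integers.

[4,5,7,9,10,11,11,11,11,12,12,13,15,18,19,33]

Site scan:
  BxoVI (GCCG, off=2): starts [9, 31, 47, 58, 65, 98, 128, 133, 178, 189] → cuts [11, 33, 49, 60, 67, 100, 130, 135, 180, 191]
  NpsV (ATGAAGTA, off=1): starts [19, 36, 118, 152, 164] → cuts [20, 37, 119, 153, 165]

Pooled cuts: [11, 20, 33, 37, 49, 60, 67, 100, 119, 130, 135, 153, 165, 180, 191]

Fragments:
  [0,11): 11 bp
  [11,20): 9 bp
  [20,33): 13 bp
  [33,37): 4 bp
  [37,49): 12 bp
  [49,60): 11 bp
  [60,67): 7 bp
  [67,100): 33 bp
  [100,119): 19 bp
  [119,130): 11 bp
  [130,135): 5 bp
  [135,153): 18 bp
  [153,165): 12 bp
  [165,180): 15 bp
  [180,191): 11 bp
  [191,201): 10 bp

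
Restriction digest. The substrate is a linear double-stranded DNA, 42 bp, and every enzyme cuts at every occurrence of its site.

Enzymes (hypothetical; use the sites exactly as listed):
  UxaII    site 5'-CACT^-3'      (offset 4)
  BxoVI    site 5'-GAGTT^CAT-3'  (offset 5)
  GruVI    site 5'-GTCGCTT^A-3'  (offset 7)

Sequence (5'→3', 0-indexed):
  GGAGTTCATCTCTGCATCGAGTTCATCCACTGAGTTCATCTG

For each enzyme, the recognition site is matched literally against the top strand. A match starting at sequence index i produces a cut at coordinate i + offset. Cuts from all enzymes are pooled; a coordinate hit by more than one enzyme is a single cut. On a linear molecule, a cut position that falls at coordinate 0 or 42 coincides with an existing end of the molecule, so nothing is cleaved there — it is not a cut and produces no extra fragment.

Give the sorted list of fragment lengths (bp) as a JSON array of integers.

[5,6,6,8,17]

Per-enzyme occurrences:
  UxaII (CACT, off=4): starts [27] → cuts [31]
  BxoVI (GAGTTCAT, off=5): starts [1, 18, 31] → cuts [6, 23, 36]
  GruVI (GTCGCTTA, off=7): no sites

Pooled cuts: [6, 23, 31, 36]

Fragment lengths:
  [0,6): 6 bp
  [6,23): 17 bp
  [23,31): 8 bp
  [31,36): 5 bp
  [36,42): 6 bp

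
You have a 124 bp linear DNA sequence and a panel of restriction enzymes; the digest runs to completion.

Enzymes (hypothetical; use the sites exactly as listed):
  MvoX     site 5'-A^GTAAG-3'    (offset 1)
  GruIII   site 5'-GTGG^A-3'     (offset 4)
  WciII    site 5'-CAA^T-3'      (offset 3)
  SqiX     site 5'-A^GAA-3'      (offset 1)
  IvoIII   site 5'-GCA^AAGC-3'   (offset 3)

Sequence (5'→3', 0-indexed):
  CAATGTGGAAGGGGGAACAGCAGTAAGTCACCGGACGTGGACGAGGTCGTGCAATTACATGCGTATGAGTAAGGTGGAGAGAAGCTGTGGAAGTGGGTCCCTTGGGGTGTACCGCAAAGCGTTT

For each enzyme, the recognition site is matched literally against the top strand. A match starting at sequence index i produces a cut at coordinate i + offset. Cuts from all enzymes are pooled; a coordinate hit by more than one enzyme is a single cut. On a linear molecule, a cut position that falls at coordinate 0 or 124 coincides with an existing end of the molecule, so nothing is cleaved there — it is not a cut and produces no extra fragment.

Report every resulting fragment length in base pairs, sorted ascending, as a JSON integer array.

[3,3,5,8,9,10,14,14,14,18,26]

Site scan:
  MvoX AGTAAG/1: at [21, 67] ⇒ [22, 68]
  GruIII GTGGA/4: at [4, 36, 73, 86] ⇒ [8, 40, 77, 90]
  WciII CAAT/3: at [0, 51] ⇒ [3, 54]
  SqiX AGAA/1: at [79] ⇒ [80]
  IvoIII GCAAAGC/3: at [113] ⇒ [116]

Pooled cuts: [3, 8, 22, 40, 54, 68, 77, 80, 90, 116]

Fragments:
  [0,3): 3 bp
  [3,8): 5 bp
  [8,22): 14 bp
  [22,40): 18 bp
  [40,54): 14 bp
  [54,68): 14 bp
  [68,77): 9 bp
  [77,80): 3 bp
  [80,90): 10 bp
  [90,116): 26 bp
  [116,124): 8 bp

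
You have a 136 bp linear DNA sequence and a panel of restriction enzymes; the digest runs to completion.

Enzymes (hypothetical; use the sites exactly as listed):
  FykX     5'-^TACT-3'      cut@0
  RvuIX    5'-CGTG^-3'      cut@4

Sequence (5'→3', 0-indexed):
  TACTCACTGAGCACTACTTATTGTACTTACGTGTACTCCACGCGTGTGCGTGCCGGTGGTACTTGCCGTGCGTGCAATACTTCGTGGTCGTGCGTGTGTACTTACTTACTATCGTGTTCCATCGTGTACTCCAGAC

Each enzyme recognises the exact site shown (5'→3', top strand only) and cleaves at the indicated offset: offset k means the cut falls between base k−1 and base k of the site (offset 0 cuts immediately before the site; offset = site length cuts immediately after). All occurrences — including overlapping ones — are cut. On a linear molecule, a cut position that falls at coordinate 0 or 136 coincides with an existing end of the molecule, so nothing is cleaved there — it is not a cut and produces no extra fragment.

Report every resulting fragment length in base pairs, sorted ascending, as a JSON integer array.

[2,3,4,4,4,4,6,6,7,9,9,10,10,10,10,11,13,14]

Per-enzyme occurrences:
  FykX (TACT, off=0): starts [0, 14, 23, 33, 59, 77, 98, 102, 106, 126] → cuts [14, 23, 33, 59, 77, 98, 102, 106, 126] (position 0 is a terminus of the linear molecule — no cut)
  RvuIX (CGTG, off=4): starts [29, 42, 48, 66, 70, 82, 88, 92, 112, 122] → cuts [33, 46, 52, 70, 74, 86, 92, 96, 116, 126]

All cut coordinates (distinct, sorted): [14, 23, 33, 46, 52, 59, 70, 74, 77, 86, 92, 96, 98, 102, 106, 116, 126]

Fragments:
  [0,14): 14 bp
  [14,23): 9 bp
  [23,33): 10 bp
  [33,46): 13 bp
  [46,52): 6 bp
  [52,59): 7 bp
  [59,70): 11 bp
  [70,74): 4 bp
  [74,77): 3 bp
  [77,86): 9 bp
  [86,92): 6 bp
  [92,96): 4 bp
  [96,98): 2 bp
  [98,102): 4 bp
  [102,106): 4 bp
  [106,116): 10 bp
  [116,126): 10 bp
  [126,136): 10 bp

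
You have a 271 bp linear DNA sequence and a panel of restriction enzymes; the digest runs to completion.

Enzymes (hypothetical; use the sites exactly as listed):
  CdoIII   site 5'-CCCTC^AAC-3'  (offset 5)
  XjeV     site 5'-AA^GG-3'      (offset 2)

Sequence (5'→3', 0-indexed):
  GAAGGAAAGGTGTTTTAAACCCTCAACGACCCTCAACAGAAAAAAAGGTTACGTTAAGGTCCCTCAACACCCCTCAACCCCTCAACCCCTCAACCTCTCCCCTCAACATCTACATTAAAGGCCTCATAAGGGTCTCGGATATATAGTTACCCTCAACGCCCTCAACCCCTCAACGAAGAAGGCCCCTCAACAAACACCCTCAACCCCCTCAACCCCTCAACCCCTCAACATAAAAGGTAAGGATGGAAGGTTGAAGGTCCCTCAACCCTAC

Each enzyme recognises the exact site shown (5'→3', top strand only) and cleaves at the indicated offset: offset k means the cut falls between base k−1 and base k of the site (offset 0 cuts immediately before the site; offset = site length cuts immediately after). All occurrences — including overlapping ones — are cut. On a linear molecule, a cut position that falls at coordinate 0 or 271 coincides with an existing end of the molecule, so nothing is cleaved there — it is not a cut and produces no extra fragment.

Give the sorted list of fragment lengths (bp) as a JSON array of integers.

[3,5,5,7,8,8,8,8,8,8,8,8,8,8,9,9,9,9,10,10,10,11,12,13,13,15,16,25]

Scan for sites:
  CdoIII (CCCTCAAC, off=5): starts [19, 29, 60, 70, 78, 86, 99, 149, 158, 166, 183, 196, 205, 213, 221, 258] → cuts [24, 34, 65, 75, 83, 91, 104, 154, 163, 171, 188, 201, 210, 218, 226, 263]
  XjeV (AAGG, off=2): starts [1, 6, 44, 55, 117, 127, 178, 233, 238, 246, 253] → cuts [3, 8, 46, 57, 119, 129, 180, 235, 240, 248, 255]

All cut coordinates (distinct, sorted): [3, 8, 24, 34, 46, 57, 65, 75, 83, 91, 104, 119, 129, 154, 163, 171, 180, 188, 201, 210, 218, 226, 235, 240, 248, 255, 263]

Fragments:
  [0,3): 3 bp
  [3,8): 5 bp
  [8,24): 16 bp
  [24,34): 10 bp
  [34,46): 12 bp
  [46,57): 11 bp
  [57,65): 8 bp
  [65,75): 10 bp
  [75,83): 8 bp
  [83,91): 8 bp
  [91,104): 13 bp
  [104,119): 15 bp
  [119,129): 10 bp
  [129,154): 25 bp
  [154,163): 9 bp
  [163,171): 8 bp
  [171,180): 9 bp
  [180,188): 8 bp
  [188,201): 13 bp
  [201,210): 9 bp
  [210,218): 8 bp
  [218,226): 8 bp
  [226,235): 9 bp
  [235,240): 5 bp
  [240,248): 8 bp
  [248,255): 7 bp
  [255,263): 8 bp
  [263,271): 8 bp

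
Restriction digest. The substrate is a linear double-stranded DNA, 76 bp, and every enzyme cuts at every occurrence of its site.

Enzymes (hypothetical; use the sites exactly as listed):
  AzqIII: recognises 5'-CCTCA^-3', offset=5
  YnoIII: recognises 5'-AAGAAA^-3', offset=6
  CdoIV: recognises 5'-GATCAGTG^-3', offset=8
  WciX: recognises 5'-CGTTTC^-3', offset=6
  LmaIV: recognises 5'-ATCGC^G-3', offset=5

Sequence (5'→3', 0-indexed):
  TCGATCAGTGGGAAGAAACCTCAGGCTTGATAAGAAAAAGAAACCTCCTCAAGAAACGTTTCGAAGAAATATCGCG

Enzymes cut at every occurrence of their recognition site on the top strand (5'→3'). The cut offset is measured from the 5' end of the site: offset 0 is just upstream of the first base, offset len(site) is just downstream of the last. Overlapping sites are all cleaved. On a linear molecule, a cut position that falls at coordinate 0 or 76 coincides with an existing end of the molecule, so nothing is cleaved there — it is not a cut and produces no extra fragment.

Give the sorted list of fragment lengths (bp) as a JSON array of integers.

Per-enzyme occurrences:
  AzqIII (CCTCA, off=5): starts [18, 46] → cuts [23, 51]
  YnoIII (AAGAAA, off=6): starts [12, 31, 37, 50, 63] → cuts [18, 37, 43, 56, 69]
  CdoIV (GATCAGTG, off=8): starts [2] → cuts [10]
  WciX (CGTTTC, off=6): starts [56] → cuts [62]
  LmaIV (ATCGCG, off=5): starts [70] → cuts [75]

Pooled cuts: [10, 18, 23, 37, 43, 51, 56, 62, 69, 75]

Fragments:
  [0,10): 10 bp
  [10,18): 8 bp
  [18,23): 5 bp
  [23,37): 14 bp
  [37,43): 6 bp
  [43,51): 8 bp
  [51,56): 5 bp
  [56,62): 6 bp
  [62,69): 7 bp
  [69,75): 6 bp
  [75,76): 1 bp

[1,5,5,6,6,6,7,8,8,10,14]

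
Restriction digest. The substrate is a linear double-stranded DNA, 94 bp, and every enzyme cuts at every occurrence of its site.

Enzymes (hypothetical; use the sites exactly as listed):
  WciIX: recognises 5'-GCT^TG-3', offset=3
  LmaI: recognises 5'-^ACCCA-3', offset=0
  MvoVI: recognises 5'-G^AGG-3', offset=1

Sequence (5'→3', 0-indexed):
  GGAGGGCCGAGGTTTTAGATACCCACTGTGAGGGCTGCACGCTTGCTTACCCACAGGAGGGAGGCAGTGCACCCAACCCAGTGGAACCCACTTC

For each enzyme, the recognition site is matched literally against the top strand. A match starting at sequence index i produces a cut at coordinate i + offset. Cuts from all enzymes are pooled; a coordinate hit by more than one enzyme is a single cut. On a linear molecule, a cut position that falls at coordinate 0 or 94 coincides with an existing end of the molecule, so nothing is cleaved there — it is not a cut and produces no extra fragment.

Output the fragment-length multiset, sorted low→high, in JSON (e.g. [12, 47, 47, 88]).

Per-enzyme occurrences:
  WciIX GCTTG/3: at [40] ⇒ [43]
  LmaI ACCCA/0: at [20, 48, 70, 75, 85] ⇒ [20, 48, 70, 75, 85]
  MvoVI GAGG/1: at [1, 8, 29, 56, 60] ⇒ [2, 9, 30, 57, 61]

Pooled cuts: [2, 9, 20, 30, 43, 48, 57, 61, 70, 75, 85]

Fragments:
  [0,2): 2 bp
  [2,9): 7 bp
  [9,20): 11 bp
  [20,30): 10 bp
  [30,43): 13 bp
  [43,48): 5 bp
  [48,57): 9 bp
  [57,61): 4 bp
  [61,70): 9 bp
  [70,75): 5 bp
  [75,85): 10 bp
  [85,94): 9 bp

[2,4,5,5,7,9,9,9,10,10,11,13]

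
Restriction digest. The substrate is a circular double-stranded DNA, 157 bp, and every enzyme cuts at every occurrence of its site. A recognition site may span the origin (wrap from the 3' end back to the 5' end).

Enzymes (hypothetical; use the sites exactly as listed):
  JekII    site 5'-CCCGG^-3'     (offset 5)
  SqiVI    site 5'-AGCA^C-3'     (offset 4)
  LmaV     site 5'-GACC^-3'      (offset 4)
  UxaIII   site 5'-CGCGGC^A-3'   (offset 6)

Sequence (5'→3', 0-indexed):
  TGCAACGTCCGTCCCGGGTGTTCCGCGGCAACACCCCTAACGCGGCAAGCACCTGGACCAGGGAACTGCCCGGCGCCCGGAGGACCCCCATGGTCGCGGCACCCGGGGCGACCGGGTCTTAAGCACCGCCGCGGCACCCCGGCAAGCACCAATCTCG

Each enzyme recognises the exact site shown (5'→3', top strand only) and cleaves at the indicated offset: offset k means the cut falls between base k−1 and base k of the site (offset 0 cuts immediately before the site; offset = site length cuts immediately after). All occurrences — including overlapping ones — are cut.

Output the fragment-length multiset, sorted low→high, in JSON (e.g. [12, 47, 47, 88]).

Site scan:
  JekII (CCCGG, off=5): starts [12, 68, 75, 101, 137] → cuts [17, 73, 80, 106, 142]
  SqiVI (AGCAC, off=4): starts [47, 121, 144] → cuts [51, 125, 148]
  LmaV (GACC, off=4): starts [55, 82, 109] → cuts [59, 86, 113]
  UxaIII (CGCGGCA, off=6): starts [23, 40, 94, 129] → cuts [29, 46, 100, 135]

All cut coordinates (distinct, sorted): [17, 29, 46, 51, 59, 73, 80, 86, 100, 106, 113, 125, 135, 142, 148]

Fragment lengths:
  17→29: 12 bp
  29→46: 17 bp
  46→51: 5 bp
  51→59: 8 bp
  59→73: 14 bp
  73→80: 7 bp
  80→86: 6 bp
  86→100: 14 bp
  100→106: 6 bp
  106→113: 7 bp
  113→125: 12 bp
  125→135: 10 bp
  135→142: 7 bp
  142→148: 6 bp
  148→17 (wrap): 157-148+17 = 26 bp

[5,6,6,6,7,7,7,8,10,12,12,14,14,17,26]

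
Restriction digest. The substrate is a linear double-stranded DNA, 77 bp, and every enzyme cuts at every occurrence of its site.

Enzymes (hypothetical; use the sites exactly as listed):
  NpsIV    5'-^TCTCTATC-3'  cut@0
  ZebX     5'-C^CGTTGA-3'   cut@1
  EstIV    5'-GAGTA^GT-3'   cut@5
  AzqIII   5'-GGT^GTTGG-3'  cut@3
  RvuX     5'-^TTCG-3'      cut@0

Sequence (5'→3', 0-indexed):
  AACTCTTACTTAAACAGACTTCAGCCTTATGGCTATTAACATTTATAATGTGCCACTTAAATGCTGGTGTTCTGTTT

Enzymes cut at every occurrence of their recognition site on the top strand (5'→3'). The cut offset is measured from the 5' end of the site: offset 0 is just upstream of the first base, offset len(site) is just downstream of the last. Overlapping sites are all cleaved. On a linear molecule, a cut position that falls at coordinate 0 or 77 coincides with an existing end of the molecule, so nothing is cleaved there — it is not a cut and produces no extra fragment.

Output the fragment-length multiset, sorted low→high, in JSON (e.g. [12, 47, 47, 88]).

[77]

Scan for sites:
  NpsIV (TCTCTATC, off=0): no sites
  ZebX (CCGTTGA, off=1): no sites
  EstIV (GAGTAGT, off=5): no sites
  AzqIII (GGTGTTGG, off=3): no sites
  RvuX (TTCG, off=0): no sites

All cut coordinates (distinct, sorted): ∅

Fragments:
  no cuts → one linear fragment of 77 bp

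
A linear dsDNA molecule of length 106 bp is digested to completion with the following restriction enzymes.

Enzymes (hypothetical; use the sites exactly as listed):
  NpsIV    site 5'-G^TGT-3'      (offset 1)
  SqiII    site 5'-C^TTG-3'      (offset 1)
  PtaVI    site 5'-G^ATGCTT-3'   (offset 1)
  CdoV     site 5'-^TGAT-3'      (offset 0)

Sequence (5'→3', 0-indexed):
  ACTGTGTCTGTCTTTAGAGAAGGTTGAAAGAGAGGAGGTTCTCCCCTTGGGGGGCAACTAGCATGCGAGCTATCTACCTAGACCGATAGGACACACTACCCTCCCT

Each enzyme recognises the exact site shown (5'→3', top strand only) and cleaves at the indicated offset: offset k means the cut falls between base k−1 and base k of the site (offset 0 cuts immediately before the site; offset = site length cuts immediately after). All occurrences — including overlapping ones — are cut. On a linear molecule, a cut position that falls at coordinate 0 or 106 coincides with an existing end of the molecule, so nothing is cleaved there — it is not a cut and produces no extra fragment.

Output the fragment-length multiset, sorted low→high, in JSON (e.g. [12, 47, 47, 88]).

Site scan:
  NpsIV GTGT/1: at [3] ⇒ [4]
  SqiII CTTG/1: at [45] ⇒ [46]
  PtaVI (GATGCTT, off=1): no sites
  CdoV (TGAT, off=0): no sites

Pooled cuts: [4, 46]

Fragment lengths:
  [0,4): 4 bp
  [4,46): 42 bp
  [46,106): 60 bp

[4,42,60]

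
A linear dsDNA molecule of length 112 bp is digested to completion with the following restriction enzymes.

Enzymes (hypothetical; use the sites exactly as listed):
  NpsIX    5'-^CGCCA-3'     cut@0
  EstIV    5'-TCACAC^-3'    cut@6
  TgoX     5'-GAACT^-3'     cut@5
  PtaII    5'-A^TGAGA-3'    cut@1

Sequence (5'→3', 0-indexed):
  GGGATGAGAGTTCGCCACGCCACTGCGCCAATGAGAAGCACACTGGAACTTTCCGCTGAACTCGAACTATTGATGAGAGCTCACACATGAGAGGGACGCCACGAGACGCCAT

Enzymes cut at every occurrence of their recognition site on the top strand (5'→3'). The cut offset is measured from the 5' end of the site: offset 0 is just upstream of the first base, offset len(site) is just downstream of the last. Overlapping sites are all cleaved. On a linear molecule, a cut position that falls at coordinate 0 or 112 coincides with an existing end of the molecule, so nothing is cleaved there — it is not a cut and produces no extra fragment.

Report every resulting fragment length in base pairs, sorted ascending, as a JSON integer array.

Site scan:
  NpsIX CGCCA/0: at [12, 17, 25, 96, 106] ⇒ [12, 17, 25, 96, 106]
  EstIV TCACAC/6: at [80] ⇒ [86]
  TgoX GAACT/5: at [45, 57, 63] ⇒ [50, 62, 68]
  PtaII ATGAGA/1: at [3, 30, 72, 86] ⇒ [4, 31, 73, 87]

All cut coordinates (distinct, sorted): [4, 12, 17, 25, 31, 50, 62, 68, 73, 86, 87, 96, 106]

Fragments:
  [0,4): 4 bp
  [4,12): 8 bp
  [12,17): 5 bp
  [17,25): 8 bp
  [25,31): 6 bp
  [31,50): 19 bp
  [50,62): 12 bp
  [62,68): 6 bp
  [68,73): 5 bp
  [73,86): 13 bp
  [86,87): 1 bp
  [87,96): 9 bp
  [96,106): 10 bp
  [106,112): 6 bp

[1,4,5,5,6,6,6,8,8,9,10,12,13,19]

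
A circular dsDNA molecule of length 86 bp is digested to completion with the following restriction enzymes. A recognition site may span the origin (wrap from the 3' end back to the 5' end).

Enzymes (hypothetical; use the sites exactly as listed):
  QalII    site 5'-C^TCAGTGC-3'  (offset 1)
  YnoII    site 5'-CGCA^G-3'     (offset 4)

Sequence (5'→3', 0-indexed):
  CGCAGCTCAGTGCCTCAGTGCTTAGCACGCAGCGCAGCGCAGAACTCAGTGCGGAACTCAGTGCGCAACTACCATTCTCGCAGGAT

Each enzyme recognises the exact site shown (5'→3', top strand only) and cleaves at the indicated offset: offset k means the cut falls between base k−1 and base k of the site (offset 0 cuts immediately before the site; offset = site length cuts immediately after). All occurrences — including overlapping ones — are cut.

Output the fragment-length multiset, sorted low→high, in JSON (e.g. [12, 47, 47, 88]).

[2,4,5,5,8,8,12,17,25]

Per-enzyme occurrences:
  QalII (CTCAGTGC, off=1): starts [5, 13, 44, 56] → cuts [6, 14, 45, 57]
  YnoII (CGCAG, off=4): starts [0, 27, 32, 37, 78] → cuts [4, 31, 36, 41, 82]

All cut coordinates (distinct, sorted): [4, 6, 14, 31, 36, 41, 45, 57, 82]

Fragments:
  4→6: 2 bp
  6→14: 8 bp
  14→31: 17 bp
  31→36: 5 bp
  36→41: 5 bp
  41→45: 4 bp
  45→57: 12 bp
  57→82: 25 bp
  82→4 (wrap): 86-82+4 = 8 bp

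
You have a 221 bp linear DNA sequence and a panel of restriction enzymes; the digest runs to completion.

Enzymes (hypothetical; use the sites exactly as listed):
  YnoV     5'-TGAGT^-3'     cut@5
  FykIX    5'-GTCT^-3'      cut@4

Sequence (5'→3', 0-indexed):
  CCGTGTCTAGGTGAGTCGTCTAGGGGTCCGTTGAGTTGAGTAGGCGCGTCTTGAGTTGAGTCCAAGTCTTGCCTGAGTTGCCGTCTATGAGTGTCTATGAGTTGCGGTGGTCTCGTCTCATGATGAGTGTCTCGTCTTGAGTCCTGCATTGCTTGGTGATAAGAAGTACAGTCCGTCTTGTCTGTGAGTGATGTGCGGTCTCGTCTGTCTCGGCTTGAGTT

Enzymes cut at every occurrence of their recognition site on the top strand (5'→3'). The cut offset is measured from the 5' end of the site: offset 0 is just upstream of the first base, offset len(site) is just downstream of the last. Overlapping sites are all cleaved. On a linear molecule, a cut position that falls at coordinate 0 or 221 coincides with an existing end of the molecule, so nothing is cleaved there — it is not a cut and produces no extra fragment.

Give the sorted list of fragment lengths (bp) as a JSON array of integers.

Scan for sites:
  YnoV TGAGT/5: at [11, 31, 36, 51, 56, 73, 87, 97, 123, 137, 184, 215] ⇒ [16, 36, 41, 56, 61, 78, 92, 102, 128, 142, 189, 220]
  FykIX GTCT/4: at [4, 17, 47, 65, 82, 92, 109, 114, 128, 133, 174, 179, 197, 202, 206] ⇒ [8, 21, 51, 69, 86, 96, 113, 118, 132, 137, 178, 183, 201, 206, 210]

All cut coordinates (distinct, sorted): [8, 16, 21, 36, 41, 51, 56, 61, 69, 78, 86, 92, 96, 102, 113, 118, 128, 132, 137, 142, 178, 183, 189, 201, 206, 210, 220]

Fragment lengths:
  [0,8): 8 bp
  [8,16): 8 bp
  [16,21): 5 bp
  [21,36): 15 bp
  [36,41): 5 bp
  [41,51): 10 bp
  [51,56): 5 bp
  [56,61): 5 bp
  [61,69): 8 bp
  [69,78): 9 bp
  [78,86): 8 bp
  [86,92): 6 bp
  [92,96): 4 bp
  [96,102): 6 bp
  [102,113): 11 bp
  [113,118): 5 bp
  [118,128): 10 bp
  [128,132): 4 bp
  [132,137): 5 bp
  [137,142): 5 bp
  [142,178): 36 bp
  [178,183): 5 bp
  [183,189): 6 bp
  [189,201): 12 bp
  [201,206): 5 bp
  [206,210): 4 bp
  [210,220): 10 bp
  [220,221): 1 bp

[1,4,4,4,5,5,5,5,5,5,5,5,5,6,6,6,8,8,8,8,9,10,10,10,11,12,15,36]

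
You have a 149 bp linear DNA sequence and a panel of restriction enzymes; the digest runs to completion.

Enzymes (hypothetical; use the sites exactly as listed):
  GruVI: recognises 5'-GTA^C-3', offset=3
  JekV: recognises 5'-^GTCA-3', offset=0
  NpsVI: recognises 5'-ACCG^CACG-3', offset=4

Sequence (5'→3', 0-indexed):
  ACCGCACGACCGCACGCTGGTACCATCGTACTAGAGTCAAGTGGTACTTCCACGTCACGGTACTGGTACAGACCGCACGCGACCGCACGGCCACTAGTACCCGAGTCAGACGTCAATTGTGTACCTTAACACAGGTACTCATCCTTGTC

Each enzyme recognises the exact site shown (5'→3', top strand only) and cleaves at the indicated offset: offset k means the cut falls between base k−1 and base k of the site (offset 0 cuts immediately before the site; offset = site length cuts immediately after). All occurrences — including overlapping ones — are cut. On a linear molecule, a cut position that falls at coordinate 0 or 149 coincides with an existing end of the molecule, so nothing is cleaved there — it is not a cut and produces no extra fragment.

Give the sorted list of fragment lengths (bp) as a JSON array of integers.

Per-enzyme occurrences:
  GruVI GTAC/3: at [19, 27, 43, 59, 65, 96, 120, 134] ⇒ [22, 30, 46, 62, 68, 99, 123, 137]
  JekV GTCA/0: at [35, 53, 104, 111] ⇒ [35, 53, 104, 111]
  NpsVI ACCGCACG/4: at [0, 8, 71, 81] ⇒ [4, 12, 75, 85]

All cut coordinates (distinct, sorted): [4, 12, 22, 30, 35, 46, 53, 62, 68, 75, 85, 99, 104, 111, 123, 137]

Fragments:
  [0,4): 4 bp
  [4,12): 8 bp
  [12,22): 10 bp
  [22,30): 8 bp
  [30,35): 5 bp
  [35,46): 11 bp
  [46,53): 7 bp
  [53,62): 9 bp
  [62,68): 6 bp
  [68,75): 7 bp
  [75,85): 10 bp
  [85,99): 14 bp
  [99,104): 5 bp
  [104,111): 7 bp
  [111,123): 12 bp
  [123,137): 14 bp
  [137,149): 12 bp

[4,5,5,6,7,7,7,8,8,9,10,10,11,12,12,14,14]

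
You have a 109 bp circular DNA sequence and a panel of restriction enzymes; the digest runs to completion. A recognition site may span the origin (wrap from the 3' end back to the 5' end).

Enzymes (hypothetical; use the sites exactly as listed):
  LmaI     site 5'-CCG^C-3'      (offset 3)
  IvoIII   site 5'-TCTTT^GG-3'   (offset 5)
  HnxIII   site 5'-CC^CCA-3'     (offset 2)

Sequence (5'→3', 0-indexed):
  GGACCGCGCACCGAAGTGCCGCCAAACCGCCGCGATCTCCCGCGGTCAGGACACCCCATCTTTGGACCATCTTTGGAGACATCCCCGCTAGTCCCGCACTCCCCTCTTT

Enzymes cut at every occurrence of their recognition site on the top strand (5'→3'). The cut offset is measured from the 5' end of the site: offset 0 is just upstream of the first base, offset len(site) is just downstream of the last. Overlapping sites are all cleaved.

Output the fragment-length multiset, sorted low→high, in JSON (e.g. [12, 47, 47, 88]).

Per-enzyme occurrences:
  LmaI (CCGC, off=3): starts [3, 18, 26, 29, 39, 84, 93] → cuts [6, 21, 29, 32, 42, 87, 96]
  IvoIII (TCTTTGG, off=5): starts [58, 69, 104] → cuts [0, 63, 74]
  HnxIII (CCCCA, off=2): starts [53] → cuts [55]

Pooled cuts: [0, 6, 21, 29, 32, 42, 55, 63, 74, 87, 96]

Fragment lengths:
  0→6: 6 bp
  6→21: 15 bp
  21→29: 8 bp
  29→32: 3 bp
  32→42: 10 bp
  42→55: 13 bp
  55→63: 8 bp
  63→74: 11 bp
  74→87: 13 bp
  87→96: 9 bp
  96→0 (wrap): 109-96+0 = 13 bp

[3,6,8,8,9,10,11,13,13,13,15]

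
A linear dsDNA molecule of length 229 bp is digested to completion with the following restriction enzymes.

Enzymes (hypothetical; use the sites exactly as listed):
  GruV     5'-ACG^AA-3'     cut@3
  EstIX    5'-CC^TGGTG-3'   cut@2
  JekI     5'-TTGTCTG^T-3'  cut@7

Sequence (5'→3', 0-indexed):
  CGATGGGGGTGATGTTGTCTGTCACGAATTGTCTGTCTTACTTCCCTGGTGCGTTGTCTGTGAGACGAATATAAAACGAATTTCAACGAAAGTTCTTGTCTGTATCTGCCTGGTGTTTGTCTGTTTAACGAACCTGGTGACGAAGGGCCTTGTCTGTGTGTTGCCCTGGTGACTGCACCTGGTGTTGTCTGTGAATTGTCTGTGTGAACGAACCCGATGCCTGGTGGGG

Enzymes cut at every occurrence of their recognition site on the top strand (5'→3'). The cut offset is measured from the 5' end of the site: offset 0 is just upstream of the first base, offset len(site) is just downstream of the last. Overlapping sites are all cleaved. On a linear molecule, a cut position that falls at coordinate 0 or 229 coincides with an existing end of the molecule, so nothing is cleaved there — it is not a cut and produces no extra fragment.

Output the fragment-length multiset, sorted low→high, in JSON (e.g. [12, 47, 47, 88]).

Scan for sites:
  GruV ACGAA/3: at [23, 64, 75, 85, 127, 139, 207] ⇒ [26, 67, 78, 88, 130, 142, 210]
  EstIX CCTGGTG/2: at [44, 108, 132, 164, 177, 219] ⇒ [46, 110, 134, 166, 179, 221]
  JekI TTGTCTGT/7: at [14, 28, 53, 95, 116, 149, 184, 195] ⇒ [21, 35, 60, 102, 123, 156, 191, 202]

All cut coordinates (distinct, sorted): [21, 26, 35, 46, 60, 67, 78, 88, 102, 110, 123, 130, 134, 142, 156, 166, 179, 191, 202, 210, 221]

Fragments:
  [0,21): 21 bp
  [21,26): 5 bp
  [26,35): 9 bp
  [35,46): 11 bp
  [46,60): 14 bp
  [60,67): 7 bp
  [67,78): 11 bp
  [78,88): 10 bp
  [88,102): 14 bp
  [102,110): 8 bp
  [110,123): 13 bp
  [123,130): 7 bp
  [130,134): 4 bp
  [134,142): 8 bp
  [142,156): 14 bp
  [156,166): 10 bp
  [166,179): 13 bp
  [179,191): 12 bp
  [191,202): 11 bp
  [202,210): 8 bp
  [210,221): 11 bp
  [221,229): 8 bp

[4,5,7,7,8,8,8,8,9,10,10,11,11,11,11,12,13,13,14,14,14,21]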